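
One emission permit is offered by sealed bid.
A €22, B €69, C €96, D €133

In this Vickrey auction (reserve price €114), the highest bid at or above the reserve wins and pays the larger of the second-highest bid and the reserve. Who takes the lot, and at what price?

Bids in order: 133 (D) > 96 (C) > 69 (B) > 22 (A)
D has the top bid at or above the reserve (€133).
max(second-highest €96, reserve €114) = €114.

D pays €114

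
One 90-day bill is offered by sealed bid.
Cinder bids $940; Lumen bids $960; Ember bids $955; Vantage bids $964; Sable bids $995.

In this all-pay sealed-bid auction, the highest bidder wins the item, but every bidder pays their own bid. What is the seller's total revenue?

Total revenue: $4,814

Bids ranked: 995 (Sable) > 964 (Vantage) > 960 (Lumen) > 955 (Ember) > 940 (Cinder)
Sable wins with the top bid; all bids are sunk regardless.
Every bidder forfeits their bid regardless of winning.
Revenue = 940 + 960 + 955 + 964 + 995 = $4,814.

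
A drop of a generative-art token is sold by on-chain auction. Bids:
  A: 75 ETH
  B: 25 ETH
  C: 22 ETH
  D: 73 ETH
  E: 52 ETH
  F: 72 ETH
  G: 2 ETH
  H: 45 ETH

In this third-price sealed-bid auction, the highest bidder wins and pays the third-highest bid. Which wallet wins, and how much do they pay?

A pays 72 ETH

Rule: the highest bidder wins and pays the third-highest bid.
Sorting bids: 75 (A) > 73 (D) > 72 (F) > 52 (E) > 45 (H) > 25 (B) > …
A is highest; pays the third-highest bid, 72 ETH.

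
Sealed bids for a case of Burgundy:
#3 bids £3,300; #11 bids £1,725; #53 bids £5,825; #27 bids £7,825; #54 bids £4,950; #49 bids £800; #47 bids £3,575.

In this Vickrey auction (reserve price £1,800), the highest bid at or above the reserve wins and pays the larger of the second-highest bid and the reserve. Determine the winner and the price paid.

Bids ranked: 7,825 (#27) > 5,825 (#53) > 4,950 (#54) > 3,575 (#47) > 3,300 (#3) > 1,725 (#11) > …
#27 has the top bid at or above the reserve (£7,825).
max(second-highest £5,825, reserve £1,800) = £5,825; the reserve does not bind.

#27 pays £5,825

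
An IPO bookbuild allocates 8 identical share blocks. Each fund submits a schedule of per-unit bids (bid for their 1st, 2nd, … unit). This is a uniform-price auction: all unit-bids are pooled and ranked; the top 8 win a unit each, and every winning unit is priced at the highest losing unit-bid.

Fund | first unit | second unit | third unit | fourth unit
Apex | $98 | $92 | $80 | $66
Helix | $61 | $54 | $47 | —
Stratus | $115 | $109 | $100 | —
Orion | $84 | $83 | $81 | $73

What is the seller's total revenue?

All unit-bids, highest first — top 8: 115 (Stratus-1), 109 (Stratus-2), 100 (Stratus-3), 98 (Apex-1), 92 (Apex-2), 84 (Orion-1), 83 (Orion-2), 81 (Orion-3)
Highest rejected unit-bid = $80.
Allocation: Apex 2, Orion 3, Stratus 3. Every unit priced at $80.
Revenue = 8 × 80 = $640.

Total revenue: $640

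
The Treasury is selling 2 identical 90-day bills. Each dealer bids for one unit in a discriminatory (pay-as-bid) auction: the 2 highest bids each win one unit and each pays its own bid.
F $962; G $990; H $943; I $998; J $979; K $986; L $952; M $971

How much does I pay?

I pays $998

Sorting: 998 (I), 990 (G), 986 (K), 979 (J), …
Winners (2 units): I, G.
I wins → own bid $998.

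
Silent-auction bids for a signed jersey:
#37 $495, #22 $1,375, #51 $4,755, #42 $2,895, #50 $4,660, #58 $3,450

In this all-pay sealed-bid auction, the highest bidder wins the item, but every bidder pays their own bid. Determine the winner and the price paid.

#51 pays $4,755

All-pay sealed-bid auction: the highest bidder wins the item, but every bidder pays their own bid.
Bids in order: 4,755 (#51) > 4,660 (#50) > 3,450 (#58) > 2,895 (#42) > 1,375 (#22) > 495 (#37)
#51 wins with the top bid; all bids are sunk regardless.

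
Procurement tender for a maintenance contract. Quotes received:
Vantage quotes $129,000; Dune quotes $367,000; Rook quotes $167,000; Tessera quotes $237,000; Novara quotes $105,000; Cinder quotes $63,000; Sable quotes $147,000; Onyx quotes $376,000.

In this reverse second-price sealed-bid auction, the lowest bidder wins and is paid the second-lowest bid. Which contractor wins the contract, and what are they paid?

Bids ranked: 63,000 (Cinder) < 105,000 (Novara) < 129,000 (Vantage) < 147,000 (Sable) < 167,000 (Rook) < 237,000 (Tessera) < …
Second-price: Cinder is paid Novara's bid of $105,000.

Cinder is paid $105,000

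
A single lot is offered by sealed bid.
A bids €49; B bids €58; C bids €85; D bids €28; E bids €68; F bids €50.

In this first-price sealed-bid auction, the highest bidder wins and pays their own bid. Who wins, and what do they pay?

Sorting bids: 85 (C) > 68 (E) > 58 (B) > 50 (F) > 49 (A) > 28 (D)
C has the highest bid and pays exactly that: €85.

C pays €85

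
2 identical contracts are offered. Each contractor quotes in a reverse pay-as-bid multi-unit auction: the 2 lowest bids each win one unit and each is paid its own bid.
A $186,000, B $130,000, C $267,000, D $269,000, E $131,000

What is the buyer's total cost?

Total cost: $261,000

Bids ranked low→high: 130,000 (B), 131,000 (E), 186,000 (A), 267,000 (C), …
The 2 lowest are B, E.
Total cost = 130,000 + 131,000 = $261,000.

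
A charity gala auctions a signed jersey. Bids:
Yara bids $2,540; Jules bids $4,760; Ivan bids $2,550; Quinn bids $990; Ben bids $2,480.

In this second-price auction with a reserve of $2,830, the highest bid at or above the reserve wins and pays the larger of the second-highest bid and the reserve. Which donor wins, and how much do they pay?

Bids in order: 4,760 (Jules) > 2,550 (Ivan) > 2,540 (Yara) > 2,480 (Ben) > 990 (Quinn)
Jules has the top bid at or above the reserve ($4,760).
Second-highest bid $2,550 is below the reserve $2,830, so the reserve binds → payment $2,830.

Jules pays $2,830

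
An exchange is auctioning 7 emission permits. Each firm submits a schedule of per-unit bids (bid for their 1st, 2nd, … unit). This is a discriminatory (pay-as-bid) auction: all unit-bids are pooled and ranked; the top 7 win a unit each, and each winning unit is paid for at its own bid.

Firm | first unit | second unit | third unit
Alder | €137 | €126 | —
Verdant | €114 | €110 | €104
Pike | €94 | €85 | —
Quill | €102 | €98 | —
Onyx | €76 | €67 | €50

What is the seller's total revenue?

Merging the schedules and taking the best 7: 137 (Alder-1), 126 (Alder-2), 114 (Verdant-1), 110 (Verdant-2), 104 (Verdant-3), 102 (Quill-1), 98 (Quill-2)
Next rejected bid: €94 (not a price — pay-as-bid).
Each winning unit pays its own bid.
Revenue = 137 + 126 + 114 + 110 + 104 + 102 + 98 = €791.

Total revenue: €791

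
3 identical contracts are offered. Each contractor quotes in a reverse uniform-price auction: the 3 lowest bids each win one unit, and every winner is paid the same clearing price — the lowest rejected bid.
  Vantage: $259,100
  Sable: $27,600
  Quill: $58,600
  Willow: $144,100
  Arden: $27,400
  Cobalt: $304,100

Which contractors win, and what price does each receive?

Bids ranked low→high: 27,400 (Arden), 27,600 (Sable), 58,600 (Quill), 144,100 (Willow), 259,100 (Vantage), …
Winners (3 units): Arden, Sable, Quill.
Lowest unsuccessful bid: $144,100 → clearing price.

Arden, Sable, Quill; each is paid $144,100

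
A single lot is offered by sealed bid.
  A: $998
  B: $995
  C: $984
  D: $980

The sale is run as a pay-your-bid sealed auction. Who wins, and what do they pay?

Bids ranked: 998 (A) > 995 (B) > 984 (C) > 980 (D)
A has the highest bid and pays exactly that: $998.

A pays $998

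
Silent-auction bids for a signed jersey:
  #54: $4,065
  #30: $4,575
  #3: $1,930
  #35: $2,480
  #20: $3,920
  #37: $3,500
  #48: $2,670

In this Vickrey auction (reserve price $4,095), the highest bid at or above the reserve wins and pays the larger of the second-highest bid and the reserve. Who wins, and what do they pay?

#30 pays $4,095

Bids in order: 4,575 (#30) > 4,065 (#54) > 3,920 (#20) > 3,500 (#37) > 2,670 (#48) > 2,480 (#35) > …
Highest eligible bid: #30 at $4,575.
max(second-highest $4,065, reserve $4,095) = $4,095.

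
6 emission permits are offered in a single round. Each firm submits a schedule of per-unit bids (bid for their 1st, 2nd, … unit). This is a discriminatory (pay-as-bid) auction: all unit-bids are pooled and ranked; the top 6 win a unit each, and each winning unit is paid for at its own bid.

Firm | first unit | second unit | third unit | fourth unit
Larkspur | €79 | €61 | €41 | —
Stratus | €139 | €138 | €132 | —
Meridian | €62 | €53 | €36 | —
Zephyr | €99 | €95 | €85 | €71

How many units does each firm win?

Stratus 3, Zephyr 3

Merging the schedules and taking the best 6: 139 (Stratus-1), 138 (Stratus-2), 132 (Stratus-3), 99 (Zephyr-1), 95 (Zephyr-2), 85 (Zephyr-3)
Next rejected bid: €79 (not a price — pay-as-bid).
Allocation: Stratus 3, Zephyr 3.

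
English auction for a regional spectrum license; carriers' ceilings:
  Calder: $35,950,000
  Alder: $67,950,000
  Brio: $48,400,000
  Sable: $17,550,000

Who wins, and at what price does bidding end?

Limits in order: 67,950,000 (Alder) > 48,400,000 (Brio) > 35,950,000 (Calder) > 17,550,000 (Sable)
Once the price passes $48,400,000, only Alder is left; the hammer falls at Brio's limit of $48,400,000.

Alder wins at $48,400,000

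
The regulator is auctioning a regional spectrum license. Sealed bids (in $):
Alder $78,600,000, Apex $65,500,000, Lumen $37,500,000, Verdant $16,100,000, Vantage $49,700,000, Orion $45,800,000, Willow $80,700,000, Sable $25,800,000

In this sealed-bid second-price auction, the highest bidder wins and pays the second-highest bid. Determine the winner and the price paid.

Sorting bids: 80,700,000 (Willow) > 78,600,000 (Alder) > 65,500,000 (Apex) > 49,700,000 (Vantage) > 45,800,000 (Orion) > 37,500,000 (Lumen) > …
Second-price: Willow pays Alder's bid of $78,600,000.

Willow pays $78,600,000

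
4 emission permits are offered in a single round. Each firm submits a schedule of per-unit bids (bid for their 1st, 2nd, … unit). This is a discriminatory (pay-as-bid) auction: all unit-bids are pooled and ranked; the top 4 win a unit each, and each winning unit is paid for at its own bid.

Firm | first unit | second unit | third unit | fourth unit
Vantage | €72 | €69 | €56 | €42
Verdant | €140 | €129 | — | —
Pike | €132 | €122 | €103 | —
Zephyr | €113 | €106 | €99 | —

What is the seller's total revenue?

Merging the schedules and taking the best 4: 140 (Verdant-1), 132 (Pike-1), 129 (Verdant-2), 122 (Pike-2)
Next rejected bid: €113 (not a price — pay-as-bid).
Each winning unit pays its own bid.
Revenue = 140 + 132 + 129 + 122 = €523.

Total revenue: €523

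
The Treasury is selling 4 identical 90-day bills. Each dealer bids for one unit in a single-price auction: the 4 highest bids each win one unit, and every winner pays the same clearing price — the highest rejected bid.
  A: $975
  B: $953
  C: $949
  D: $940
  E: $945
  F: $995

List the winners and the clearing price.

Bids ranked high→low: 995 (F), 975 (A), 953 (B), 949 (C), 945 (E), 940 (D)
Winners (4 units): F, A, B, C.
Highest unsuccessful bid: $945 → clearing price.

F, A, B, C; each pays $945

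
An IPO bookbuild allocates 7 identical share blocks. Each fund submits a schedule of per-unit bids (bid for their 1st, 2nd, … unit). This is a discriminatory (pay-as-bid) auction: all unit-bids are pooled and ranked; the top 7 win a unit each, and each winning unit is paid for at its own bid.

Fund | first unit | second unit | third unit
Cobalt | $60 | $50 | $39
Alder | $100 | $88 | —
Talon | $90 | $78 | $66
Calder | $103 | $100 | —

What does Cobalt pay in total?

Cobalt pays $0

Pooled unit-bids ranked (top 7): 103 (Calder-1), 100 (Alder-1), 100 (Calder-2), 90 (Talon-1), 88 (Alder-2), 78 (Talon-2), 66 (Talon-3)
Next rejected bid: $60 (not a price — pay-as-bid).
Cobalt wins no units.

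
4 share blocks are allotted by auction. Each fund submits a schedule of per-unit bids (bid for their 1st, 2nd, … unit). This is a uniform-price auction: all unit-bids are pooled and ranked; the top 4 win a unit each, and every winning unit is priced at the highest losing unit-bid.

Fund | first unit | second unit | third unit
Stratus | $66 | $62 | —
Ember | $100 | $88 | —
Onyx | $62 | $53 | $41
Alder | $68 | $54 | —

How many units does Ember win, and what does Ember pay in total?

Ember: 2 units, pays $124

Pooled unit-bids ranked (top 4): 100 (Ember-1), 88 (Ember-2), 68 (Alder-1), 66 (Stratus-1)
The (k+1)-th unit-bid is $62.
Ember wins 2 unit(s) at $62 each.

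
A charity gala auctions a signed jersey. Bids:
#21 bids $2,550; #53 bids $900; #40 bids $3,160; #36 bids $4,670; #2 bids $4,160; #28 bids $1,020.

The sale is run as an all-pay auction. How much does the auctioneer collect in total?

Total revenue: $16,460

Rule: the highest bidder wins the item, but every bidder pays their own bid.
Sorting bids: 4,670 (#36) > 4,160 (#2) > 3,160 (#40) > 2,550 (#21) > 1,020 (#28) > 900 (#53)
Every bidder forfeits their bid regardless of winning.
Revenue = 2,550 + 900 + 3,160 + 4,670 + 4,160 + 1,020 = $16,460.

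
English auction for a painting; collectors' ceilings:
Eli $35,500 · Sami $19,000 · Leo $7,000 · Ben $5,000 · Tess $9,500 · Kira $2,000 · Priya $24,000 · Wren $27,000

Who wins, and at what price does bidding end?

Eli wins at $27,000

Limits ranked: 35,500 (Eli) > 27,000 (Wren) > 24,000 (Priya) > 19,000 (Sami) > 9,500 (Tess) > 7,000 (Leo) > …
Bidding ends when Wren exits at $27,000; Eli takes it.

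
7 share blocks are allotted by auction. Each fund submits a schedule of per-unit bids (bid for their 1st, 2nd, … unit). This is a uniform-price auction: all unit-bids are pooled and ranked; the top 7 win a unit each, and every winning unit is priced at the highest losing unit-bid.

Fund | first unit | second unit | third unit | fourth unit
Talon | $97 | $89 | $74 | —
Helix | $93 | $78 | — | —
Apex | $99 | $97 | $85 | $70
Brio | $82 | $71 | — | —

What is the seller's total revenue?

Merging the schedules and taking the best 7: 99 (Apex-1), 97 (Talon-1), 97 (Apex-2), 93 (Helix-1), 89 (Talon-2), 85 (Apex-3), 82 (Brio-1)
Highest rejected unit-bid = $78.
Allocation: Apex 3, Brio 1, Helix 1, Talon 2. Every unit priced at $78.
Revenue = 7 × 78 = $546.

Total revenue: $546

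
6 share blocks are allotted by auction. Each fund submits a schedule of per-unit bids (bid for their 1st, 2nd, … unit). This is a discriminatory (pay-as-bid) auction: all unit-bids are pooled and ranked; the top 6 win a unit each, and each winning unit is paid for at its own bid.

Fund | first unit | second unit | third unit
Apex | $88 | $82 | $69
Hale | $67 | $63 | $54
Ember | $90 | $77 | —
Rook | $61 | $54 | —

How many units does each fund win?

Apex 3, Ember 2, Hale 1

All unit-bids, highest first — top 6: 90 (Ember-1), 88 (Apex-1), 82 (Apex-2), 77 (Ember-2), 69 (Apex-3), 67 (Hale-1)
Next rejected bid: $63 (not a price — pay-as-bid).
Allocation: Apex 3, Ember 2, Hale 1.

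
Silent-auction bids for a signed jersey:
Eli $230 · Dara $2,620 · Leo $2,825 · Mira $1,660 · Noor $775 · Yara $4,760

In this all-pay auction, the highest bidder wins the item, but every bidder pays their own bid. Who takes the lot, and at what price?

Rule: the highest bidder wins the item, but every bidder pays their own bid.
Sorting bids: 4,760 (Yara) > 2,825 (Leo) > 2,620 (Dara) > 1,660 (Mira) > 775 (Noor) > 230 (Eli)
Yara is highest and takes the item; every bidder forfeits their bid.

Yara pays $4,760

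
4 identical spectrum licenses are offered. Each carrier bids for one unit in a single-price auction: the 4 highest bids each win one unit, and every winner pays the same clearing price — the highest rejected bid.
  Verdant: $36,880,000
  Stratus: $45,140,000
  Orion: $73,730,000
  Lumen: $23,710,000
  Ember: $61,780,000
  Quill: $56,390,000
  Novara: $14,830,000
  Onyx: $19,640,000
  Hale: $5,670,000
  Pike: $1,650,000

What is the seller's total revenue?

Total revenue: $147,520,000

Sorting: 73,730,000 (Orion), 61,780,000 (Ember), 56,390,000 (Quill), 45,140,000 (Stratus), 36,880,000 (Verdant), 23,710,000 (Lumen), …
Winners (4 units): Orion, Ember, Quill, Stratus.
Clearing price = highest rejected bid = $36,880,000.
Total revenue = 4 × $36,880,000 = $147,520,000.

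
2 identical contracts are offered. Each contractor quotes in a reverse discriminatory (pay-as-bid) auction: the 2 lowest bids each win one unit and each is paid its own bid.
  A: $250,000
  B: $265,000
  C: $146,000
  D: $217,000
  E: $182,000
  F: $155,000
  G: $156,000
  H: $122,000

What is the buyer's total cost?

Ordering the bids: 122,000 (H), 146,000 (C), 155,000 (F), 156,000 (G), …
Winners (2 units): H, C.
Total cost = 122,000 + 146,000 = $268,000.

Total cost: $268,000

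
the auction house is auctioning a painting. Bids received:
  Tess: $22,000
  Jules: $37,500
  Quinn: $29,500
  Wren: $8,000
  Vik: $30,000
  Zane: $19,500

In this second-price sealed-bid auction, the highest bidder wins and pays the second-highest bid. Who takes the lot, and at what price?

Bids in order: 37,500 (Jules) > 30,000 (Vik) > 29,500 (Quinn) > 22,000 (Tess) > 19,500 (Zane) > 8,000 (Wren)
Jules is highest; pays the second-highest bid, $30,000.

Jules pays $30,000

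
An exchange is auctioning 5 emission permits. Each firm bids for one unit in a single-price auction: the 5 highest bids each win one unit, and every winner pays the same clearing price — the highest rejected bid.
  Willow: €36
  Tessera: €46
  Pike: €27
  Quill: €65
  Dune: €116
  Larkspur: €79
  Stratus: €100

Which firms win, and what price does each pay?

Dune, Stratus, Larkspur, Quill, Tessera; each pays €36

Sorting: 116 (Dune), 100 (Stratus), 79 (Larkspur), 65 (Quill), 46 (Tessera), 36 (Willow), 27 (Pike)
The 5 highest are Dune, Stratus, Larkspur, Quill, Tessera.
Highest unsuccessful bid: €36 → clearing price.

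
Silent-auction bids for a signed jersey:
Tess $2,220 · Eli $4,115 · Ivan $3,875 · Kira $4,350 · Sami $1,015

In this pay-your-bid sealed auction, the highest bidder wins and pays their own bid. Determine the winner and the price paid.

Kira pays $4,350

Pay-your-bid sealed auction: the highest bidder wins and pays their own bid.
Bids ranked: 4,350 (Kira) > 4,115 (Eli) > 3,875 (Ivan) > 2,220 (Tess) > 1,015 (Sami)
Kira has the highest bid and pays exactly that: $4,350.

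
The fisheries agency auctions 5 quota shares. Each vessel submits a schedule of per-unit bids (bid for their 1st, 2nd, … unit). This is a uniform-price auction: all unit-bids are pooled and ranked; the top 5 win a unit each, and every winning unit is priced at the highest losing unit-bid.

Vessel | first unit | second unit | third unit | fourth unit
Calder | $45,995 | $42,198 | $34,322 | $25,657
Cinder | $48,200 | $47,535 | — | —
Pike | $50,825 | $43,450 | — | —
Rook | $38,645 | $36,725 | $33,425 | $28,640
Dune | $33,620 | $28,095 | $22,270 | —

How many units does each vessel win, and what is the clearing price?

Calder 1, Cinder 2, Pike 2; clearing price $42,198

Merging the schedules and taking the best 5: 50,825 (Pike-1), 48,200 (Cinder-1), 47,535 (Cinder-2), 45,995 (Calder-1), 43,450 (Pike-2)
The (k+1)-th unit-bid is $42,198.
Allocation: Calder 1, Cinder 2, Pike 2.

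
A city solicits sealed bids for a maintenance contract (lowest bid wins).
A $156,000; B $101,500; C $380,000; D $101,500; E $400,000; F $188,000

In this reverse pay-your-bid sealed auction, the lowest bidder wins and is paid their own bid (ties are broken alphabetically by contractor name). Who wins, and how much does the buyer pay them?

Rule: the lowest bidder wins and is paid their own bid.
Bids ranked: 101,500 (B) < 101,500 (D) < 156,000 (A) < 188,000 (F) < 380,000 (C) < 400,000 (E)
B and D tie at $101,500; tie-break gives it to B.
B has the lowest bid and is paid exactly that: $101,500.

B is paid $101,500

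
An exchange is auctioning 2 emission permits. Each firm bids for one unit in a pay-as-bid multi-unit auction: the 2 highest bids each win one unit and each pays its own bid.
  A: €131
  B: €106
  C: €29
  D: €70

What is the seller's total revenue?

Total revenue: €237

Sorting: 131 (A), 106 (B), 70 (D), 29 (C)
Top 2: A, B.
Total revenue = 131 + 106 = €237.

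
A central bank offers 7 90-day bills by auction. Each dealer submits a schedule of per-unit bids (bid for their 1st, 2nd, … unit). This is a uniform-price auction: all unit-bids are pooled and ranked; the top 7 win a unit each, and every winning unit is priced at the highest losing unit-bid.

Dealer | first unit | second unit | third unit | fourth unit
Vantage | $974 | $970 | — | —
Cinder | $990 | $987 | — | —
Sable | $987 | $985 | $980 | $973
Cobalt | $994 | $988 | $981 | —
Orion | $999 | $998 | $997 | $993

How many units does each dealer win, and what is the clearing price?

All unit-bids, highest first — top 7: 999 (Orion-1), 998 (Orion-2), 997 (Orion-3), 994 (Cobalt-1), 993 (Orion-4), 990 (Cinder-1), 988 (Cobalt-2)
First bid not allocated: $987.
Allocation: Cinder 1, Cobalt 2, Orion 4.

Cinder 1, Cobalt 2, Orion 4; clearing price $987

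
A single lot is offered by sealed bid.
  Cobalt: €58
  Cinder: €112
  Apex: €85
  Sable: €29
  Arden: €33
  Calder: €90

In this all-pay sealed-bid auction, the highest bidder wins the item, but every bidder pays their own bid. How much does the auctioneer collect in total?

Bids ranked: 112 (Cinder) > 90 (Calder) > 85 (Apex) > 58 (Cobalt) > 33 (Arden) > 29 (Sable)
Every bidder forfeits their bid regardless of winning.
Revenue = 58 + 112 + 85 + 29 + 33 + 90 = €407.

Total revenue: €407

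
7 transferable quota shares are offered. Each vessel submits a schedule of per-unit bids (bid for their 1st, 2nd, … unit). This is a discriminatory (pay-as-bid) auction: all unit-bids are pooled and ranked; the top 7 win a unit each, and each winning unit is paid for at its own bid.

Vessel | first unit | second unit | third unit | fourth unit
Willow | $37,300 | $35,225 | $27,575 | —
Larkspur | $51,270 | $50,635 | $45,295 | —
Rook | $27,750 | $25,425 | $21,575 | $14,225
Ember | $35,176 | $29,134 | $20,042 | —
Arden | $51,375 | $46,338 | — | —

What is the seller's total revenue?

Total revenue: $317,438

All unit-bids, highest first — top 7: 51,375 (Arden-1), 51,270 (Larkspur-1), 50,635 (Larkspur-2), 46,338 (Arden-2), 45,295 (Larkspur-3), 37,300 (Willow-1), 35,225 (Willow-2)
Next rejected bid: $35,176 (not a price — pay-as-bid).
Each winning unit pays its own bid.
Revenue = 51,375 + 51,270 + 50,635 + 46,338 + 45,295 + 37,300 + 35,225 = $317,438.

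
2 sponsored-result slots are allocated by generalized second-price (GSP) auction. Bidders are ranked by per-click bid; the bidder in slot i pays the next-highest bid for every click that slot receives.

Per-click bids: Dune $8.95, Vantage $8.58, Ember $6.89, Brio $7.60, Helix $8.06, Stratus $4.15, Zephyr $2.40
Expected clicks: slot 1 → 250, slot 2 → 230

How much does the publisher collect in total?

Ranked by bid: $8.95 (Dune) > $8.58 (Vantage) > $8.06 (Helix) > …
Slot 1: Dune pays $8.58 × 250 = $2145.00
Slot 2: Vantage pays $8.06 × 230 = $1853.80
Total = $3998.80

Total revenue: $3998.80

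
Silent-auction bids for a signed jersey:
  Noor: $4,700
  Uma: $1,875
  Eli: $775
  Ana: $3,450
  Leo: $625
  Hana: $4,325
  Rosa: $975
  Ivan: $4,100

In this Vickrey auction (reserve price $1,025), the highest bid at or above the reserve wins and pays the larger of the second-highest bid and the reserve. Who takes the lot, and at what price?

Bids ranked: 4,700 (Noor) > 4,325 (Hana) > 4,100 (Ivan) > 3,450 (Ana) > 1,875 (Uma) > 975 (Rosa) > …
Noor has the top bid at or above the reserve ($4,700).
max(second-highest $4,325, reserve $1,025) = $4,325; the reserve does not bind.

Noor pays $4,325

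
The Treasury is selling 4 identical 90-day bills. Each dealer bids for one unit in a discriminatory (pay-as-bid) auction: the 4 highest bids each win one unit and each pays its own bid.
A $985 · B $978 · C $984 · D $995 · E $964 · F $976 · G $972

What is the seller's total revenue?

Sorting: 995 (D), 985 (A), 984 (C), 978 (B), 976 (F), 972 (G), …
The 4 highest are D, A, C, B.
Total revenue = 995 + 985 + 984 + 978 = $3,942.

Total revenue: $3,942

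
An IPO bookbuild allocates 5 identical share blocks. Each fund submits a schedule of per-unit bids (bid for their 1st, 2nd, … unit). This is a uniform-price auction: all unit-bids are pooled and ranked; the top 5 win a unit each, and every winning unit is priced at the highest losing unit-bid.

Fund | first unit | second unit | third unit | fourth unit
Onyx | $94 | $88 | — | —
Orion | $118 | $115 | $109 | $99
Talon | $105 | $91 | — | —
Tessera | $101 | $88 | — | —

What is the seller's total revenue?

Total revenue: $495

Pooled unit-bids ranked (top 5): 118 (Orion-1), 115 (Orion-2), 109 (Orion-3), 105 (Talon-1), 101 (Tessera-1)
Highest rejected unit-bid = $99.
Allocation: Orion 3, Talon 1, Tessera 1. Every unit priced at $99.
Revenue = 5 × 99 = $495.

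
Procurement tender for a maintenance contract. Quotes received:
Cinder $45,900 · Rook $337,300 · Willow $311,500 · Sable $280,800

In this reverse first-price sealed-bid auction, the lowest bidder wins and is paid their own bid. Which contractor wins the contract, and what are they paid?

Reverse first-price sealed-bid auction: the lowest bidder wins and is paid their own bid.
Sorting bids: 45,900 (Cinder) < 280,800 (Sable) < 311,500 (Willow) < 337,300 (Rook)
Cinder has the lowest bid and is paid exactly that: $45,900.

Cinder is paid $45,900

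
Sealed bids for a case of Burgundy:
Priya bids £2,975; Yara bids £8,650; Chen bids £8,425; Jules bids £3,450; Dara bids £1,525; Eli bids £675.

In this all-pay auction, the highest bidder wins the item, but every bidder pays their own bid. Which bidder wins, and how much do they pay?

Yara pays £8,650

Rule: the highest bidder wins the item, but every bidder pays their own bid.
Bids in order: 8,650 (Yara) > 8,425 (Chen) > 3,450 (Jules) > 2,975 (Priya) > 1,525 (Dara) > 675 (Eli)
Yara is highest and takes the item; every bidder forfeits their bid.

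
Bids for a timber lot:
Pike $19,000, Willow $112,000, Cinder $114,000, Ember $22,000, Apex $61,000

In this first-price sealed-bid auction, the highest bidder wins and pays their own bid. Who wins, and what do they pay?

Cinder pays $114,000

First-price sealed-bid auction: the highest bidder wins and pays their own bid.
Bids ranked: 114,000 (Cinder) > 112,000 (Willow) > 61,000 (Apex) > 22,000 (Ember) > 19,000 (Pike)
Cinder has the highest bid and pays exactly that: $114,000.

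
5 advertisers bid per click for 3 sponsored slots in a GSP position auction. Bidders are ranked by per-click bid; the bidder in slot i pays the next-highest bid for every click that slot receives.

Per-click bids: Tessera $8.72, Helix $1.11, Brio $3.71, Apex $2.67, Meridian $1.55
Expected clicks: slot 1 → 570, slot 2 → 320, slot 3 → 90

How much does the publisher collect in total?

Per-click bids in order: $8.72 (Tessera) > $3.71 (Brio) > $2.67 (Apex) > $1.55 (Meridian) > …
Slot 1: Tessera pays $3.71 × 570 = $2114.70
Slot 2: Brio pays $2.67 × 320 = $854.40
Slot 3: Apex pays $1.55 × 90 = $139.50
Total = $3108.60

Total revenue: $3108.60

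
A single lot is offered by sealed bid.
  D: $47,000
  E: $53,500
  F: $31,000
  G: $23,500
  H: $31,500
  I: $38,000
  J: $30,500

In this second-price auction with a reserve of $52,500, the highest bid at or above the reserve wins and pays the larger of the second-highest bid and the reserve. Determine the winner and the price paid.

Second-price auction with a reserve of $52,500: the highest bid at or above the reserve wins and pays the larger of the second-highest bid and the reserve.
Bids in order: 53,500 (E) > 47,000 (D) > 38,000 (I) > 31,500 (H) > 31,000 (F) > 30,500 (J) > …
E has the top bid at or above the reserve ($53,500).
Second-highest bid $47,000 is below the reserve $52,500, so the reserve binds → payment $52,500.

E pays $52,500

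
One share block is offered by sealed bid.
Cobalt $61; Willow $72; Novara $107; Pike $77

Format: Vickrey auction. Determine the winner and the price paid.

Novara pays $77

Sorting bids: 107 (Novara) > 77 (Pike) > 72 (Willow) > 61 (Cobalt)
Novara is highest; pays the second-highest bid, $77.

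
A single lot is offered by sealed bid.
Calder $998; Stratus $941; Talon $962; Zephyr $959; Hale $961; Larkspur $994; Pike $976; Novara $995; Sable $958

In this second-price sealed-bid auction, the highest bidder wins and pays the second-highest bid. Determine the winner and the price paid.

Bids in order: 998 (Calder) > 995 (Novara) > 994 (Larkspur) > 976 (Pike) > 962 (Talon) > 961 (Hale) > …
Calder is highest; pays the second-highest bid, $995.

Calder pays $995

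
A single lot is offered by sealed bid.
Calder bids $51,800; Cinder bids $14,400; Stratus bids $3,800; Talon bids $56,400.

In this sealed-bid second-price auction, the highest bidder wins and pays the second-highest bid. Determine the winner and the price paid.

Bids ranked: 56,400 (Talon) > 51,800 (Calder) > 14,400 (Cinder) > 3,800 (Stratus)
Talon is highest; pays the second-highest bid, $51,800.

Talon pays $51,800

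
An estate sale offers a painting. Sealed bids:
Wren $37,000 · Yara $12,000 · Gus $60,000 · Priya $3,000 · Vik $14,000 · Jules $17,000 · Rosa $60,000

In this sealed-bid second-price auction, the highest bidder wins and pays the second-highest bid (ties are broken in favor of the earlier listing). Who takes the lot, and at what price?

Rule: the highest bidder wins and pays the second-highest bid.
Sorting bids: 60,000 (Gus) > 60,000 (Rosa) > 37,000 (Wren) > 17,000 (Jules) > 14,000 (Vik) > 12,000 (Yara) > …
Tie at $60,000 → Gus wins by tie-break.
Second-price: Gus pays Rosa's bid of $60,000.

Gus pays $60,000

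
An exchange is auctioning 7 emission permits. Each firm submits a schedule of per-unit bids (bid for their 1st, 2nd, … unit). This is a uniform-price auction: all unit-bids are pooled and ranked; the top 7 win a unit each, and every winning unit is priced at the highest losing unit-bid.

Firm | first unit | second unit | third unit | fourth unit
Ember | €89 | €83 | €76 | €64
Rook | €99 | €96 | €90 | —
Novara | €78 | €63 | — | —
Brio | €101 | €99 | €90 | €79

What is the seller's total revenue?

Total revenue: €581

Pooled unit-bids ranked (top 7): 101 (Brio-1), 99 (Rook-1), 99 (Brio-2), 96 (Rook-2), 90 (Rook-3), 90 (Brio-3), 89 (Ember-1)
First bid not allocated: €83.
Allocation: Brio 3, Ember 1, Rook 3. Every unit priced at €83.
Revenue = 7 × 83 = €581.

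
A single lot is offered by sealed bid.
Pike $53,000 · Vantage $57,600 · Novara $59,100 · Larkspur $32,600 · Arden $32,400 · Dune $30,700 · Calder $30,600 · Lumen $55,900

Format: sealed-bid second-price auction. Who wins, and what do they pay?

Novara pays $57,600

Bids in order: 59,100 (Novara) > 57,600 (Vantage) > 55,900 (Lumen) > 53,000 (Pike) > 32,600 (Larkspur) > 32,400 (Arden) > …
Second-price: Novara pays Vantage's bid of $57,600.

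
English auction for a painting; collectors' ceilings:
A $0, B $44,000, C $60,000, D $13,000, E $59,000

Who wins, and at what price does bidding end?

C wins at $59,000

Ascending (English) auction: the price rises until one bidder remains; the winner pays the price at which the last rival dropped out.
Limits in order: 60,000 (C) > 59,000 (E) > 44,000 (B) > 13,000 (D) > 0 (A)
Once the price passes $59,000, only C is left; the hammer falls at E's limit of $59,000.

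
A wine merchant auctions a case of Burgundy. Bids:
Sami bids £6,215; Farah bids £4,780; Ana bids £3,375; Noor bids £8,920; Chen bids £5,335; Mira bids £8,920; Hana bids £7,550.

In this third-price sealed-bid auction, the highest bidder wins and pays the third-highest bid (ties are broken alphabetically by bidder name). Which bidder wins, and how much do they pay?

Mira pays £7,550

Bids in order: 8,920 (Mira) > 8,920 (Noor) > 7,550 (Hana) > 6,215 (Sami) > 5,335 (Chen) > 4,780 (Farah) > …
Mira and Noor tie at £8,920; tie-break gives it to Mira.
Mira wins; payment is bid #3 in the ranking = £7,550.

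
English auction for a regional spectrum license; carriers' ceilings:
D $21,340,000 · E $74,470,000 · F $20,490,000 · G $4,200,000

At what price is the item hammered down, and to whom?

Ascending (English) auction: the price rises until one bidder remains; the winner pays the price at which the last rival dropped out.
Limits ranked: 74,470,000 (E) > 21,340,000 (D) > 20,490,000 (F) > 4,200,000 (G)
Bidding ends when D exits at $21,340,000; E takes it.

E wins at $21,340,000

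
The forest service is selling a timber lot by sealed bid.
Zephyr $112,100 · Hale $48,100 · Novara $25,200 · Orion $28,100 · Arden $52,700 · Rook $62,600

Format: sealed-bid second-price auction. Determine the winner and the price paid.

Zephyr pays $62,600

Bids in order: 112,100 (Zephyr) > 62,600 (Rook) > 52,700 (Arden) > 48,100 (Hale) > 28,100 (Orion) > 25,200 (Novara)
Second-price: Zephyr pays Rook's bid of $62,600.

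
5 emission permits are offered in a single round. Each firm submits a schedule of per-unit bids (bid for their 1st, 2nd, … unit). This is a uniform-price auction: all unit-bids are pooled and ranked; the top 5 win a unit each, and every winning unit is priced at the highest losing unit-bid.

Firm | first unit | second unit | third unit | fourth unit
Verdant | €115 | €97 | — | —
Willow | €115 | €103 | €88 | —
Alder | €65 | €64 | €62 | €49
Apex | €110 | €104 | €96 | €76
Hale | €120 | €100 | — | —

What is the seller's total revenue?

Total revenue: €515

Pooled unit-bids ranked (top 5): 120 (Hale-1), 115 (Verdant-1), 115 (Willow-1), 110 (Apex-1), 104 (Apex-2)
First bid not allocated: €103.
Allocation: Apex 2, Hale 1, Verdant 1, Willow 1. Every unit priced at €103.
Revenue = 5 × 103 = €515.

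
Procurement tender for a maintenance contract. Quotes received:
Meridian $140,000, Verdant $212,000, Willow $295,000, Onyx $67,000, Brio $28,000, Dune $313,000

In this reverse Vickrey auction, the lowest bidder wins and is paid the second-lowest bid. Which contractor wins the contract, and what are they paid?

Brio is paid $67,000

Rule: the lowest bidder wins and is paid the second-lowest bid.
Bids ranked: 28,000 (Brio) < 67,000 (Onyx) < 140,000 (Meridian) < 212,000 (Verdant) < 295,000 (Willow) < 313,000 (Dune)
Brio wins with the lowest bid; price is set by the runner-up at $67,000.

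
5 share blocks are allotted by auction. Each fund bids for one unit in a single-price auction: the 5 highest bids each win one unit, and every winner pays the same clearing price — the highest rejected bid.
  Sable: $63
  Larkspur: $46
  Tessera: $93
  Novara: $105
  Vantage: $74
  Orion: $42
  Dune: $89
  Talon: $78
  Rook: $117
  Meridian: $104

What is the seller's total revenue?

Ordering the bids: 117 (Rook), 105 (Novara), 104 (Meridian), 93 (Tessera), 89 (Dune), 78 (Talon), 74 (Vantage), …
The 5 highest are Rook, Novara, Meridian, Tessera, Dune.
Clearing price = highest rejected bid = $78.
Total revenue = 5 × $78 = $390.

Total revenue: $390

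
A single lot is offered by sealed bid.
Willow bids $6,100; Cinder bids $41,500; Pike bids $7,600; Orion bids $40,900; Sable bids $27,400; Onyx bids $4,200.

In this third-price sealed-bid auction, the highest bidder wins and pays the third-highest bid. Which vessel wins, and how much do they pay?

Cinder pays $27,400

Bids ranked: 41,500 (Cinder) > 40,900 (Orion) > 27,400 (Sable) > 7,600 (Pike) > 6,100 (Willow) > 4,200 (Onyx)
Cinder wins; payment is bid #3 in the ranking = $27,400.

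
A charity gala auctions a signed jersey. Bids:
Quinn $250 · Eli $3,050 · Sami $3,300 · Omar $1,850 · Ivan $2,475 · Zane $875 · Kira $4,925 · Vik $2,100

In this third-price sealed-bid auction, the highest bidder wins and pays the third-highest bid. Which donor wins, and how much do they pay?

Kira pays $3,050

Sorting bids: 4,925 (Kira) > 3,300 (Sami) > 3,050 (Eli) > 2,475 (Ivan) > 2,100 (Vik) > 1,850 (Omar) > …
Kira is highest; pays the third-highest bid, $3,050.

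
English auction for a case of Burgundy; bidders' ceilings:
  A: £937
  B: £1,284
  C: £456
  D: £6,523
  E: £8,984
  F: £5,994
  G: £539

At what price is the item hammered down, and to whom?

Ascending (English) auction: the price rises until one bidder remains; the winner pays the price at which the last rival dropped out.
Sorting limits: 8,984 (E) > 6,523 (D) > 5,994 (F) > 1,284 (B) > 937 (A) > 539 (G) > …
Bidding ends when D exits at £6,523; E takes it.

E wins at £6,523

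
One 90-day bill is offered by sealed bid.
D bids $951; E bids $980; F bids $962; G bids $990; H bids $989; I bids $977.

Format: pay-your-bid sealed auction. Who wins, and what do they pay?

G pays $990

Bids in order: 990 (G) > 989 (H) > 980 (E) > 977 (I) > 962 (F) > 951 (D)
G has the highest bid and pays exactly that: $990.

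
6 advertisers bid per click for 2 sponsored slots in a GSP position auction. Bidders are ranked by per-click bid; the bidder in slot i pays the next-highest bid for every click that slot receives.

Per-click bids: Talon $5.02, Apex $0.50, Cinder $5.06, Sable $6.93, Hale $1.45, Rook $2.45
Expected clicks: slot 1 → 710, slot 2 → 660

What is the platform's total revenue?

Total revenue: $6905.80

Ranked by bid: $6.93 (Sable) > $5.06 (Cinder) > $5.02 (Talon) > …
Slot 1: Sable pays $5.06 × 710 = $3592.60
Slot 2: Cinder pays $5.02 × 660 = $3313.20
Total = $6905.80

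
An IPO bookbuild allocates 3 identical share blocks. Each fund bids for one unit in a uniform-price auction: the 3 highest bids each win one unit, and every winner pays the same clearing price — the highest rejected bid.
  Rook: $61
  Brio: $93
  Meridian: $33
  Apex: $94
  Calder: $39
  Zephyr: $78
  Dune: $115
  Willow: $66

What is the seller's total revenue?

Ordering the bids: 115 (Dune), 94 (Apex), 93 (Brio), 78 (Zephyr), 66 (Willow), …
Winners (3 units): Dune, Apex, Brio.
First losing bid is Zephyr's $78, which sets the uniform price.
Total revenue = 3 × $78 = $234.

Total revenue: $234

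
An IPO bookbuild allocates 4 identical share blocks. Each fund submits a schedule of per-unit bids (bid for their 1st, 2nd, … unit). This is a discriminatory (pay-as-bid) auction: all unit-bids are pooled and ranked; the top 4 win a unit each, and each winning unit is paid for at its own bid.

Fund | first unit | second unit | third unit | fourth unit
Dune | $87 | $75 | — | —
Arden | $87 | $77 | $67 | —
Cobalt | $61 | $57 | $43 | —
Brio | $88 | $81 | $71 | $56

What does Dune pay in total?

Dune pays $87

Pooled unit-bids ranked (top 4): 88 (Brio-1), 87 (Dune-1), 87 (Arden-1), 81 (Brio-2)
Next rejected bid: $77 (not a price — pay-as-bid).
Dune's winning unit-bids: 87 = $87.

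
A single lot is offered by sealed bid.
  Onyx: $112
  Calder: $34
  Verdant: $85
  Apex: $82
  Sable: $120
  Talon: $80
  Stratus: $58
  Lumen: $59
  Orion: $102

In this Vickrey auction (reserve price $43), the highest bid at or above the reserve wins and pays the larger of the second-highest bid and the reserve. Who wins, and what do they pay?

Sable pays $112

Sorting bids: 120 (Sable) > 112 (Onyx) > 102 (Orion) > 85 (Verdant) > 82 (Apex) > 80 (Talon) > …
Sable has the top bid at or above the reserve ($120).
Second-highest bid $112 exceeds the reserve $43 → payment $112.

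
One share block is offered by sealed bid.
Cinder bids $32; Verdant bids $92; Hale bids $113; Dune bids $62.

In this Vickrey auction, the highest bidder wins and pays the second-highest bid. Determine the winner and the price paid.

Rule: the highest bidder wins and pays the second-highest bid.
Bids ranked: 113 (Hale) > 92 (Verdant) > 62 (Dune) > 32 (Cinder)
Hale wins with the highest bid; price is set by the runner-up at $92.

Hale pays $92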